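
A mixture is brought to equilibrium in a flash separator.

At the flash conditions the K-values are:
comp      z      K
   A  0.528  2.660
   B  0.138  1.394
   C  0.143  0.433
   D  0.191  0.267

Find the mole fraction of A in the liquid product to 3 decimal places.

Material balance + equilibrium reduce to Σ zᵢ(Kᵢ−1)/(1+V/F(Kᵢ−1)) = 0.
Check two-phase: ΣzᵢKᵢ = 1.710 > 1 and Σzᵢ/Kᵢ = 1.343 > 1, so g(0) = 0.710 > 0 and g(1) = -0.343 < 0.
Newton iteration, V/F⁰ = 0.48:
  V/F = 0.480: g = 0.2061, g' = -0.797 → V/F = 0.739
  V/F = 0.739: g = -0.0090, g' = -0.931 → V/F = 0.729
Converged at V/F = 0.729.
Compositions from xᵢ = zᵢ/(1+V/F(Kᵢ−1)), yᵢ = Kᵢxᵢ:
  A: x = 0.239, y = 0.636
  B: x = 0.107, y = 0.149
  C: x = 0.244, y = 0.106
  D: x = 0.410, y = 0.110

x_A = 0.239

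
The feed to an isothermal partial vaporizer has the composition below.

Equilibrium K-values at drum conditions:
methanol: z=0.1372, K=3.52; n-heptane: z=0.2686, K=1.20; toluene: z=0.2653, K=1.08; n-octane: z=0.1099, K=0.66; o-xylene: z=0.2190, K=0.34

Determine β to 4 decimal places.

β = 0.4068

Let β = V/F and solve Σ zᵢ(Kᵢ−1)/(1+β(Kᵢ−1)) = 0.
g(0) = ΣzᵢKᵢ − 1 = 0.2388 and g(1) = 1 − Σzᵢ/Kᵢ = -0.3191, so a root lies in (0, 1).
Newton iteration, β⁰ = 0.47:
  β = 0.4700: g = -0.02617, g' = -0.4116 → β = 0.4064
  β = 0.4064: g = 0.00017, g' = -0.4187 → β = 0.4068
Converged at β = 0.4068.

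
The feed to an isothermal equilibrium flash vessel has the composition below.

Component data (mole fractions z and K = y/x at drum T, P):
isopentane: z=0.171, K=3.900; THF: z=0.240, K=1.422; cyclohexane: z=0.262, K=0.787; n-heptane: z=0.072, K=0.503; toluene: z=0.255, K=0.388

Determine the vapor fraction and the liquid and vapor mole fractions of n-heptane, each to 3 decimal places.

Material balance + equilibrium reduce to Σ zᵢ(Kᵢ−1)/(1+ψ(Kᵢ−1)) = 0.
Feasibility: ΣzᵢKᵢ = 1.350, Σzᵢ/Kᵢ = 1.346 — both > 1, two phases present.
Iterate (Newton) starting at ψ = 0.5:
  ψ = 0.500: g = -0.0489, g' = -0.513 → ψ = 0.405
  ψ = 0.405: g = 0.0013, g' = -0.546 → ψ = 0.407
Converged at ψ = 0.407.
Compositions from xᵢ = zᵢ/(1+ψ(Kᵢ−1)), yᵢ = Kᵢxᵢ:
  isopentane: x = 0.078, y = 0.306
  THF: x = 0.205, y = 0.291
  cyclohexane: x = 0.287, y = 0.226
  n-heptane: x = 0.090, y = 0.045
  toluene: x = 0.340, y = 0.132

ψ = 0.407, x_n-heptane = 0.090, y_n-heptane = 0.045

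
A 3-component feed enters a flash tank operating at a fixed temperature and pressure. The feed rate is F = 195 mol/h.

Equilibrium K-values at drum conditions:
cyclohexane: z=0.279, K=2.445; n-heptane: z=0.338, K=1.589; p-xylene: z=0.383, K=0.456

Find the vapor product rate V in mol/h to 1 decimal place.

V = 138.4 mol/h

Material balance + equilibrium reduce to Σ zᵢ(Kᵢ−1)/(1+ψ(Kᵢ−1)) = 0.
g(0) = ΣzᵢKᵢ − 1 = 0.394 and g(1) = 1 − Σzᵢ/Kᵢ = -0.167, so a root lies in (0, 1).
Newton iteration, ψ⁰ = 0.54:
  ψ = 0.540: g = 0.0825, g' = -0.479 → ψ = 0.712
  ψ = 0.712: g = -0.0013, g' = -0.502 → ψ = 0.710
Converged at ψ = 0.710.
Then V = ψ·F = 0.7098·195 = 138.4 mol/h and L = F − V = 56.6 mol/h.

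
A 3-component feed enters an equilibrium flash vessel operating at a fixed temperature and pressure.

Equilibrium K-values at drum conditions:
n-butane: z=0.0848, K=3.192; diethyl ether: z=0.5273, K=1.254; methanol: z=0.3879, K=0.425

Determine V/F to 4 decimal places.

V/F = 0.2120

Material balance + equilibrium reduce to Σ zᵢ(Kᵢ−1)/(1+V/F(Kᵢ−1)) = 0.
g(0) = ΣzᵢKᵢ − 1 = 0.0968 and g(1) = 1 − Σzᵢ/Kᵢ = -0.3598, so a root lies in (0, 1).
Newton–Raphson from V/F = 0.36:
  V/F = 0.3600: g = -0.05466, g' = -0.3598 → V/F = 0.2081
  V/F = 0.2081: g = 0.00151, g' = -0.3883 → V/F = 0.2120
Converged at V/F = 0.2120.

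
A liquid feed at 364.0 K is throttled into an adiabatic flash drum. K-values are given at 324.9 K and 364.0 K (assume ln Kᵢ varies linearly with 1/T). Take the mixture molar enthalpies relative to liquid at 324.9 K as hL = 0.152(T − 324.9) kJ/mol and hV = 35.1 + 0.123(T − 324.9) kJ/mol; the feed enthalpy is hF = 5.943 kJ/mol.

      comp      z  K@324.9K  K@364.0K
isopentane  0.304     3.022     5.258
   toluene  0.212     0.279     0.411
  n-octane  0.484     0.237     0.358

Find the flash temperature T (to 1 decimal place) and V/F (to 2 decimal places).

T = 333.3 K, V/F = 0.13

Adiabatic flash: solve Rachford–Rice at each trial T, then check hF = ψ·hV(T) + (1−ψ)·hL(T).
  T = 324.9 K: K = (3.022, 0.279, 0.237), RR gives ψ = 0.061, H_out = 2.141 kJ/mol
  T = 364.0 K: K = (5.258, 0.411, 0.358), RR gives ψ = 0.322, H_out = 16.883 kJ/mol
  T = 344.4 K: K = (4.046, 0.342, 0.295), RR gives ψ = 0.211, H_out = 10.266 kJ/mol
  T = 334.6 K: K = (3.509, 0.310, 0.265), RR gives ψ = 0.144, H_out = 6.487 kJ/mol
  T = 329.8 K: K = (3.263, 0.294, 0.251), RR gives ψ = 0.105, H_out = 4.432 kJ/mol
  T = 332.2 K: K = (3.385, 0.302, 0.258), RR gives ψ = 0.125, H_out = 5.480 kJ/mol
Linear interpolation between T = 332.2 (H_out = 5.480) and T = 334.6 (H_out = 6.487) on hF = 5.943 gives T ≈ 333.3 K, at which ψ = 0.13.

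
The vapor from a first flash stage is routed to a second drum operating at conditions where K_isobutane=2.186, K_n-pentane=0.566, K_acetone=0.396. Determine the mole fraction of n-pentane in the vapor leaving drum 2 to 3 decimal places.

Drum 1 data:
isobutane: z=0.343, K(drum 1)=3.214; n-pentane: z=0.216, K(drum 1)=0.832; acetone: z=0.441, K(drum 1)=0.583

y_n-pentane (drum 2) = 0.134

Drum 1:
Let ψ₁ = V/F and solve Σ zᵢ(Kᵢ−1)/(1+ψ₁(Kᵢ−1)) = 0.
g(0) = ΣzᵢKᵢ − 1 = 0.539 and g(1) = 1 − Σzᵢ/Kᵢ = -0.123, so a root lies in (0, 1).
Iterate (Newton) starting at ψ₁ = 0.35:
  ψ₁ = 0.350: g = 0.1740, g' = -0.646 → ψ₁ = 0.619
  ψ₁ = 0.619: g = 0.0318, g' = -0.446 → ψ₁ = 0.691
  ψ₁ = 0.691: g = 0.0009, g' = -0.422 → ψ₁ = 0.693
Converged at ψ₁ = 0.693.
Drum-1 compositions:
  isobutane: x = 0.135, y = 0.435
  n-pentane: x = 0.244, y = 0.203
  acetone: x = 0.620, y = 0.362
Drum-2 feed = drum-1 vapor: z₂ = (0.4350, 0.2034, 0.3616).
Drum 2:
Rachford–Rice: g(ψ₂) = Σ zᵢ(Kᵢ−1)/(1+ψ₂(Kᵢ−1)) = 0.
g(0) = ΣzᵢKᵢ − 1 = 0.209 and g(1) = 1 − Σzᵢ/Kᵢ = -0.471, so a root lies in (0, 1).
Newton–Raphson from ψ₂ = 0.45:
  ψ₂ = 0.450: g = -0.0732, g' = -0.568 → ψ₂ = 0.321
Converged at ψ₂ = 0.321.
  isobutane: x = 0.315, y = 0.689
  n-pentane: x = 0.236, y = 0.134
  acetone: x = 0.449, y = 0.178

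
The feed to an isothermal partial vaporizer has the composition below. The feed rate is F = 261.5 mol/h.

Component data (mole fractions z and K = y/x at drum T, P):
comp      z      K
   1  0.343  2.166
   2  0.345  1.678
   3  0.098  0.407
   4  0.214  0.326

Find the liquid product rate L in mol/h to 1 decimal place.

L = 75.9 mol/h

Let β = V/F and solve Σ zᵢ(Kᵢ−1)/(1+β(Kᵢ−1)) = 0.
g(0) = ΣzᵢKᵢ − 1 = 0.431 and g(1) = 1 − Σzᵢ/Kᵢ = -0.261, so a root lies in (0, 1).
Newton iteration, β⁰ = 0.47:
  β = 0.470: g = 0.1441, g' = -0.560 → β = 0.727
  β = 0.727: g = -0.0119, g' = -0.688 → β = 0.710
Converged at β = 0.710.
Then V = β·F = 0.7096·261.5 = 185.6 mol/h and L = F − V = 75.9 mol/h.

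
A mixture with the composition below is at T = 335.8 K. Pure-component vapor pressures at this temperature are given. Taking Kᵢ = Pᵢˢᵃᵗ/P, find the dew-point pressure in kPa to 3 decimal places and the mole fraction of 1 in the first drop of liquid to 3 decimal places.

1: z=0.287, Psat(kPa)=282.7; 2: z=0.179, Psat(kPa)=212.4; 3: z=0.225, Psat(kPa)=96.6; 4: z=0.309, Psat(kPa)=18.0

Pdew = 46.830 kPa, x_1 = 0.048

At the dew point ψ → 1, so Σzᵢ/Kᵢ = 1 with Kᵢ = Pᵢˢᵃᵗ/P ⇒ 1/P = Σzᵢ/Pᵢˢᵃᵗ.
1/P = 0.287/282.7 + 0.179/212.4 + 0.225/96.6 + 0.309/18.0 = 0.021354 ⇒ P = 46.830 kPa
xᵢ = zᵢP/Pᵢˢᵃᵗ ⇒ x_1 = 0.287·46.830/282.7 = 0.048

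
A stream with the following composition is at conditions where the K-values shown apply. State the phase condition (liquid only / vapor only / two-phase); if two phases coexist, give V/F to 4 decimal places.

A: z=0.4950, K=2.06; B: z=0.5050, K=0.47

two-phase, V/F = 0.4575

ΣzᵢKᵢ = 1.2571; Σzᵢ/Kᵢ = 1.3148.
Both exceed 1, so a two-phase solution exists.
Let ψ = V/F and solve Σ zᵢ(Kᵢ−1)/(1+ψ(Kᵢ−1)) = 0.
Newton iteration, ψ⁰ = 0.5:
  ψ = 0.5000: g = -0.02121, g' = -0.5002 → ψ = 0.4576
  ψ = 0.4576: g = -0.00003, g' = -0.4994 → ψ = 0.4575
Converged at ψ = 0.4575.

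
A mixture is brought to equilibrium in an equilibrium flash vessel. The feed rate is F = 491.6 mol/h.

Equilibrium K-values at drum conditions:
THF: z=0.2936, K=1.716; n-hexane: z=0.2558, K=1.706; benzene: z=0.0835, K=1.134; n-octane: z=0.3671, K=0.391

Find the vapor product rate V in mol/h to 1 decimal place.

V = 219.6 mol/h

Material balance + equilibrium reduce to Σ zᵢ(Kᵢ−1)/(1+ψ(Kᵢ−1)) = 0.
Feasibility: ΣzᵢKᵢ = 1.1784, Σzᵢ/Kᵢ = 1.3335 — both > 1, two phases present.
Newton iteration, ψ⁰ = 0.5:
  ψ = 0.5000: g = -0.02268, g' = -0.4340 → ψ = 0.4477
  ψ = 0.4477: g = -0.00042, g' = -0.4186 → ψ = 0.4467
Converged at ψ = 0.4467.
Then V = ψ·F = 0.4467·491.6 = 219.6 mol/h and L = F − V = 272.0 mol/h.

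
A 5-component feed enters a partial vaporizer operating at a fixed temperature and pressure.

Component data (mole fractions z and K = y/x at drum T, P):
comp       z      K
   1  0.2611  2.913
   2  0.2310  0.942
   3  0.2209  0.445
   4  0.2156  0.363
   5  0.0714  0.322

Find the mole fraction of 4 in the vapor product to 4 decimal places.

y_4 = 0.0894

Newton iteration, ψ⁰ = 0.33:
  ψ = 0.3300: g = -0.09381, g' = -0.6566 → ψ = 0.1871
  ψ = 0.1871: g = 0.00610, g' = -0.7595 → ψ = 0.1952
Converged at ψ = 0.1952.
Compositions from xᵢ = zᵢ/(1+ψ(Kᵢ−1)), yᵢ = Kᵢxᵢ:
  1: x = 0.1901, y = 0.5538
  2: x = 0.2336, y = 0.2201
  3: x = 0.2477, y = 0.1102
  4: x = 0.2462, y = 0.0894
  5: x = 0.0823, y = 0.0265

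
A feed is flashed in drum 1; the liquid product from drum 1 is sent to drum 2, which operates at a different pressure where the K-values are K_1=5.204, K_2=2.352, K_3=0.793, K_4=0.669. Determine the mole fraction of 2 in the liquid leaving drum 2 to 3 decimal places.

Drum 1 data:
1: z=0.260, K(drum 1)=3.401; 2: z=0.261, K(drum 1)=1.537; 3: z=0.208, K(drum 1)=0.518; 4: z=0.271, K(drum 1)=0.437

x_2 (drum 2) = 0.100

Drum 1:
Let ψ₁ = V/F and solve Σ zᵢ(Kᵢ−1)/(1+ψ₁(Kᵢ−1)) = 0.
Check two-phase: ΣzᵢKᵢ = 1.512 > 1 and Σzᵢ/Kᵢ = 1.268 > 1, so g(0) = 0.512 > 0 and g(1) = -0.268 < 0.
Newton iteration, ψ₁⁰ = 0.3:
  ψ₁ = 0.300: g = 0.1828, g' = -0.753 → ψ₁ = 0.543
  ψ₁ = 0.543: g = 0.0240, g' = -0.594 → ψ₁ = 0.583
  ψ₁ = 0.583: g = 0.0002, g' = -0.588 → ψ₁ = 0.584
Converged at ψ₁ = 0.584.
Drum-1 compositions:
  1: x = 0.108, y = 0.368
  2: x = 0.199, y = 0.305
  3: x = 0.289, y = 0.150
  4: x = 0.404, y = 0.176
Drum-2 feed = drum-1 liquid: z₂ = (0.1083, 0.1987, 0.2894, 0.4036).
Drum 2:
Let ψ₂ = V/F and solve Σ zᵢ(Kᵢ−1)/(1+ψ₂(Kᵢ−1)) = 0.
g(0) = ΣzᵢKᵢ − 1 = 0.530 and g(1) = 1 − Σzᵢ/Kᵢ = -0.074, so a root lies in (0, 1).
Iterate (Newton) starting at ψ₂ = 0.66:
  ψ₂ = 0.660: g = 0.0223, g' = -0.325 → ψ₂ = 0.729
  ψ₂ = 0.729: g = 0.0008, g' = -0.302 → ψ₂ = 0.731
Converged at ψ₂ = 0.731.
  1: x = 0.027, y = 0.138
  2: x = 0.100, y = 0.235
  3: x = 0.341, y = 0.270
  4: x = 0.532, y = 0.356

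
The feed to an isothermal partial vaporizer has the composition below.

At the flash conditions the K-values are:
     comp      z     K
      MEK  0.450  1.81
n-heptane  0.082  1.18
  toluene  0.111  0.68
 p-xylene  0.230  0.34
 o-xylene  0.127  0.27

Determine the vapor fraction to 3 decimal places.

Newton–Raphson from ψ = 0.5:
  ψ = 0.500: g = -0.1419, g' = -0.559 → ψ = 0.246
  ψ = 0.246: g = -0.0148, g' = -0.464 → ψ = 0.214
Converged at ψ = 0.214.

ψ = 0.214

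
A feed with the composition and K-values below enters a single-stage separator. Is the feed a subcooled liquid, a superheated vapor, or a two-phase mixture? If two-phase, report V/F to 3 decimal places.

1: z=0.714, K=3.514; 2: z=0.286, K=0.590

ΣzᵢKᵢ = 2.678; Σzᵢ/Kᵢ = 0.688.
Since Σzᵢ/Kᵢ < 1 the mixture is above its dew point — single vapor phase.

superheated vapor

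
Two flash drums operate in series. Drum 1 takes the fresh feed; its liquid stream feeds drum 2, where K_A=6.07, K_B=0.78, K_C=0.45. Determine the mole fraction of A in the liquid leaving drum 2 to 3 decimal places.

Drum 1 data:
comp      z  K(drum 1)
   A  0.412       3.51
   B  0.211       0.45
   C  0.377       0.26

Drum 1:
Rachford–Rice: g(ψ₁) = Σ zᵢ(Kᵢ−1)/(1+ψ₁(Kᵢ−1)) = 0.
Feasibility: ΣzᵢKᵢ = 1.639, Σzᵢ/Kᵢ = 2.036 — both > 1, two phases present.
Newton iteration, ψ₁⁰ = 0.5:
  ψ₁ = 0.500: g = -0.1443, g' = -1.152 → ψ₁ = 0.375
Converged at ψ₁ = 0.375.
Drum-1 compositions:
  A: x = 0.212, y = 0.745
  B: x = 0.266, y = 0.120
  C: x = 0.522, y = 0.136
Drum-2 feed = drum-1 liquid: z₂ = (0.2121, 0.2659, 0.5220).
Drum 2:
Let ψ₂ = V/F and solve Σ zᵢ(Kᵢ−1)/(1+ψ₂(Kᵢ−1)) = 0.
Check two-phase: ΣzᵢKᵢ = 1.730 > 1 and Σzᵢ/Kᵢ = 1.536 > 1, so g(0) = 0.730 > 0 and g(1) = -0.536 < 0.
Newton iteration, ψ₂⁰ = 0.5:
  ψ₂ = 0.500: g = -0.1574, g' = -0.753 → ψ₂ = 0.291
  ψ₂ = 0.291: g = 0.0303, g' = -1.129 → ψ₂ = 0.318
  ψ₂ = 0.318: g = 0.0011, g' = -1.047 → ψ₂ = 0.319
Converged at ψ₂ = 0.319.
  A: x = 0.081, y = 0.492
  B: x = 0.286, y = 0.223
  C: x = 0.633, y = 0.285

x_A (drum 2) = 0.081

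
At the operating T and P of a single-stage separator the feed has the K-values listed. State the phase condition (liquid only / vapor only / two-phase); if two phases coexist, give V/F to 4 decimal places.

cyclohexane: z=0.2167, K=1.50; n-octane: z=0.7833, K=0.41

ΣzᵢKᵢ = 0.6462; Σzᵢ/Kᵢ = 2.0550.
Since ΣzᵢKᵢ < 1 the mixture is below its bubble point — single liquid phase.

liquid only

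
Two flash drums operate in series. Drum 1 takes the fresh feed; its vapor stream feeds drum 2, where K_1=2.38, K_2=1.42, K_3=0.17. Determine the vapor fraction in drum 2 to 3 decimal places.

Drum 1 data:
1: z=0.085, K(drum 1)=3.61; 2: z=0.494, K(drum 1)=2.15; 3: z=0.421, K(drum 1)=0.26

Drum 1:
Rachford–Rice: g(ψ₁) = Σ zᵢ(Kᵢ−1)/(1+ψ₁(Kᵢ−1)) = 0.
g(0) = ΣzᵢKᵢ − 1 = 0.478 and g(1) = 1 − Σzᵢ/Kᵢ = -0.873, so a root lies in (0, 1).
Newton iteration, ψ₁⁰ = 0.5:
  ψ₁ = 0.500: g = -0.0376, g' = -0.953 → ψ₁ = 0.461
  ψ₁ = 0.461: g = -0.0005, g' = -0.929 → ψ₁ = 0.460
Converged at ψ₁ = 0.460.
Drum-1 compositions:
  1: x = 0.039, y = 0.139
  2: x = 0.323, y = 0.695
  3: x = 0.638, y = 0.166
Drum-2 feed = drum-1 vapor: z₂ = (0.1394, 0.6946, 0.1660).
Drum 2:
Material balance + equilibrium reduce to Σ zᵢ(Kᵢ−1)/(1+ψ₂(Kᵢ−1)) = 0.
g(0) = ΣzᵢKᵢ − 1 = 0.346 and g(1) = 1 − Σzᵢ/Kᵢ = -0.524, so a root lies in (0, 1).
Iterate (Newton) starting at ψ₂ = 0.35:
  ψ₂ = 0.350: g = 0.1899, g' = -0.441 → ψ₂ = 0.781
  ψ₂ = 0.781: g = -0.0790, g' = -1.054 → ψ₂ = 0.706
  ψ₂ = 0.706: g = -0.0100, g' = -0.807 → ψ₂ = 0.693
Converged at ψ₂ = 0.693.
  1: x = 0.071, y = 0.170
  2: x = 0.538, y = 0.764
  3: x = 0.391, y = 0.066

V/F (drum 2) = 0.693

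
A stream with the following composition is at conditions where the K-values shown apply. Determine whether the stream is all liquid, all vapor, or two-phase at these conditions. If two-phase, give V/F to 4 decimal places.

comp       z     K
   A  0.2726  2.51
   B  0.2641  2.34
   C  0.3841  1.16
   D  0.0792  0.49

all vapor

ΣzᵢKᵢ = 1.7866; Σzᵢ/Kᵢ = 0.7142.
Since Σzᵢ/Kᵢ < 1 the mixture is above its dew point — single vapor phase.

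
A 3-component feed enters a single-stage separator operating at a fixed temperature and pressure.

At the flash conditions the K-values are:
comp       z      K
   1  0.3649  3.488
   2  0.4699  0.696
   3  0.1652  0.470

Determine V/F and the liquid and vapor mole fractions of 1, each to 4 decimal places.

Material balance + equilibrium reduce to Σ zᵢ(Kᵢ−1)/(1+V/F(Kᵢ−1)) = 0.
Check two-phase: ΣzᵢKᵢ = 1.6775 > 1 and Σzᵢ/Kᵢ = 1.1312 > 1, so g(0) = 0.6775 > 0 and g(1) = -0.1312 < 0.
Newton–Raphson from V/F = 0.5:
  V/F = 0.5000: g = 0.11700, g' = -0.5949 → V/F = 0.6967
  V/F = 0.6967: g = 0.01210, g' = -0.4889 → V/F = 0.7214
  V/F = 0.7214: g = 0.00009, g' = -0.4821 → V/F = 0.7216
Converged at V/F = 0.7216.
Compositions from xᵢ = zᵢ/(1+V/F(Kᵢ−1)), yᵢ = Kᵢxᵢ:
  1: x = 0.1305, y = 0.4553
  2: x = 0.6020, y = 0.4190
  3: x = 0.2675, y = 0.1257

V/F = 0.7216, x_1 = 0.1305, y_1 = 0.4553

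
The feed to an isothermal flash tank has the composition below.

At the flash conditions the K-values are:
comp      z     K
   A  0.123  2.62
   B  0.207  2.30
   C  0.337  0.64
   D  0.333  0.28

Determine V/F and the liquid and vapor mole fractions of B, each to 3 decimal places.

V/F = 0.134, x_B = 0.176, y_B = 0.405

Material balance + equilibrium reduce to Σ zᵢ(Kᵢ−1)/(1+V/F(Kᵢ−1)) = 0.
Feasibility: ΣzᵢKᵢ = 1.107, Σzᵢ/Kᵢ = 1.853 — both > 1, two phases present.
Newton–Raphson from V/F = 0.5:
  V/F = 0.500: g = -0.2494, g' = -0.713 → V/F = 0.150
  V/F = 0.150: g = -0.0118, g' = -0.719 → V/F = 0.134
Converged at V/F = 0.134.
Compositions from xᵢ = zᵢ/(1+V/F(Kᵢ−1)), yᵢ = Kᵢxᵢ:
  A: x = 0.101, y = 0.265
  B: x = 0.176, y = 0.405
  C: x = 0.354, y = 0.227
  D: x = 0.369, y = 0.103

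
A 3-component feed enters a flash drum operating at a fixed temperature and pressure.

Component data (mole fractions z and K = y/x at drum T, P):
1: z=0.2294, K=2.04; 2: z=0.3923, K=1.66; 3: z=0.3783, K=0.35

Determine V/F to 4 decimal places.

V/F = 0.4770

Material balance + equilibrium reduce to Σ zᵢ(Kᵢ−1)/(1+V/F(Kᵢ−1)) = 0.
Feasibility: ΣzᵢKᵢ = 1.2516, Σzᵢ/Kᵢ = 1.4296 — both > 1, two phases present.
Newton iteration, V/F⁰ = 0.5:
  V/F = 0.5000: g = -0.01266, g' = -0.5548 → V/F = 0.4772
  V/F = 0.4772: g = -0.00011, g' = -0.5455 → V/F = 0.4770
Converged at V/F = 0.4770.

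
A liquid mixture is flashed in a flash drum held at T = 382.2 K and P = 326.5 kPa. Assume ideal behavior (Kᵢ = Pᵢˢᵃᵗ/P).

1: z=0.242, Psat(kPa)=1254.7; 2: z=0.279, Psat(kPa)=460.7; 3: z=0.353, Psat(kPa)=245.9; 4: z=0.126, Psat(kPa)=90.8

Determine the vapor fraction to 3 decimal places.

ψ = 0.754

Raoult's law: Kᵢ = Pᵢˢᵃᵗ/P = Pᵢˢᵃᵗ/326.5.
  K_1 = 1254.7/326.5 = 3.84288, K_2 = 460.7/326.5 = 1.41103, K_3 = 245.9/326.5 = 0.75314, K_4 = 90.8/326.5 = 0.27810
Let ψ = V/F and solve Σ zᵢ(Kᵢ−1)/(1+ψ(Kᵢ−1)) = 0.
Check two-phase: ΣzᵢKᵢ = 1.625 > 1 and Σzᵢ/Kᵢ = 1.182 > 1, so g(0) = 0.625 > 0 and g(1) = -0.182 < 0.
Iterate (Newton) starting at ψ = 0.5:
  ψ = 0.500: g = 0.1375, g' = -0.555 → ψ = 0.748
  ψ = 0.748: g = 0.0032, g' = -0.570 → ψ = 0.754
Converged at ψ = 0.754.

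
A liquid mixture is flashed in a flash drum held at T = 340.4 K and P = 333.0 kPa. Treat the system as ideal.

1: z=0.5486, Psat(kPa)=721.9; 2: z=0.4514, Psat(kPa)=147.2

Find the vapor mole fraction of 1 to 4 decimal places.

Raoult's law: Kᵢ = Pᵢˢᵃᵗ/P = Pᵢˢᵃᵗ/333.0.
  K_1 = 721.9/333.0 = 2.167868, K_2 = 147.2/333.0 = 0.442042
Binary case is linear: z₁(K₁−1)(1+V/F(K₂−1)) + z₂(K₂−1)(1+V/F(K₁−1)) = 0
⇒ V/F = [z₁(K₁−1)+z₂(K₂−1)] / [−(K₁−1)(K₂−1)] = 0.38883/0.65162 = 0.5967
Compositions from xᵢ = zᵢ/(1+V/F(Kᵢ−1)), yᵢ = Kᵢxᵢ:
  1: x = 0.3233, y = 0.7009
  2: x = 0.6767, y = 0.2991

y_1 = 0.7009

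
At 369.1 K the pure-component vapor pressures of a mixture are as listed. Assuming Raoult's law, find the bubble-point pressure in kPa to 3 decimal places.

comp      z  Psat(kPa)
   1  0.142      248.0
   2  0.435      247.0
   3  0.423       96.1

At the bubble point ψ → 0, so ΣzᵢKᵢ = 1 with Kᵢ = Pᵢˢᵃᵗ/P ⇒ P = ΣzᵢPᵢˢᵃᵗ.
P = 0.142·248.0 + 0.435·247.0 + 0.423·96.1 = 183.311 kPa

Pbub = 183.311 kPa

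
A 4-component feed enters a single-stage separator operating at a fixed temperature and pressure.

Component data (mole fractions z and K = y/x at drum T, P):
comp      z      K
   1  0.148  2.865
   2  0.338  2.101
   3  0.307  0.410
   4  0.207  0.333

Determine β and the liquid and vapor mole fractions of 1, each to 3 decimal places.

Material balance + equilibrium reduce to Σ zᵢ(Kᵢ−1)/(1+β(Kᵢ−1)) = 0.
Check two-phase: ΣzᵢKᵢ = 1.329 > 1 and Σzᵢ/Kᵢ = 1.583 > 1, so g(0) = 0.329 > 0 and g(1) = -0.583 < 0.
Newton iteration, β⁰ = 0.5:
  β = 0.500: g = -0.0812, g' = -0.731 → β = 0.389
  β = 0.389: g = -0.0009, g' = -0.722 → β = 0.388
Converged at β = 0.388.
Compositions from xᵢ = zᵢ/(1+β(Kᵢ−1)), yᵢ = Kᵢxᵢ:
  1: x = 0.086, y = 0.246
  2: x = 0.237, y = 0.498
  3: x = 0.398, y = 0.163
  4: x = 0.279, y = 0.093

β = 0.388, x_1 = 0.086, y_1 = 0.246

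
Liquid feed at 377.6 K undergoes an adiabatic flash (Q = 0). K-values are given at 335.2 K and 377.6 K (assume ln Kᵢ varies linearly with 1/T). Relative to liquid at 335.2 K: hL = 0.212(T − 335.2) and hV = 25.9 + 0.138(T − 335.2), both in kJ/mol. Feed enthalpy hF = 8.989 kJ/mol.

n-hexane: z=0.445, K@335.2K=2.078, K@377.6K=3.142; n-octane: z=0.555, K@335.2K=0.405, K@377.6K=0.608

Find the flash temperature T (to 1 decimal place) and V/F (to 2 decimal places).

Adiabatic flash: solve Rachford–Rice at each trial T, then check hF = ψ·hV(T) + (1−ψ)·hL(T).
  T = 335.2 K: K = (2.078, 0.405), RR gives ψ = 0.233, H_out = 6.036 kJ/mol
  T = 377.6 K: K = (3.142, 0.608), RR gives ψ = 0.876, H_out = 28.931 kJ/mol
  T = 356.4 K: K = (2.587, 0.502), RR gives ψ = 0.544, H_out = 17.737 kJ/mol
  T = 345.8 K: K = (2.326, 0.453), RR gives ψ = 0.394, H_out = 12.151 kJ/mol
  T = 340.5 K: K = (2.201, 0.428), RR gives ψ = 0.316, H_out = 9.192 kJ/mol
  T = 337.9 K: K = (2.140, 0.417), RR gives ψ = 0.276, H_out = 7.674 kJ/mol
  T = 339.2 K: K = (2.170, 0.423), RR gives ψ = 0.296, H_out = 8.440 kJ/mol
Linear interpolation between T = 339.2 (H_out = 8.440) and T = 340.5 (H_out = 9.192) on hF = 8.989 gives T ≈ 340.1 K, at which ψ = 0.31.

T = 340.1 K, V/F = 0.31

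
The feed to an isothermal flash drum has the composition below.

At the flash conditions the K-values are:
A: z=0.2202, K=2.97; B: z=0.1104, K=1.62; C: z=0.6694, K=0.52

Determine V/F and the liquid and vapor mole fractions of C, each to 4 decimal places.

V/F = 0.2257, x_C = 0.7507, y_C = 0.3904

Material balance + equilibrium reduce to Σ zᵢ(Kᵢ−1)/(1+V/F(Kᵢ−1)) = 0.
Feasibility: ΣzᵢKᵢ = 1.1809, Σzᵢ/Kᵢ = 1.4296 — both > 1, two phases present.
Newton–Raphson from V/F = 0.34:
  V/F = 0.3400: g = -0.06766, g' = -0.5557 → V/F = 0.2182
  V/F = 0.2182: g = 0.00474, g' = -0.6433 → V/F = 0.2256
  V/F = 0.2256: g = 0.00003, g' = -0.6362 → V/F = 0.2257
Converged at V/F = 0.2257.
Compositions from xᵢ = zᵢ/(1+V/F(Kᵢ−1)), yᵢ = Kᵢxᵢ:
  A: x = 0.1524, y = 0.4527
  B: x = 0.0968, y = 0.1569
  C: x = 0.7507, y = 0.3904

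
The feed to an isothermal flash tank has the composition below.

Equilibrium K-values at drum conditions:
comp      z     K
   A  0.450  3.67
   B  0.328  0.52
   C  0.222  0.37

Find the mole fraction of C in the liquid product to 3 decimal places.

Iterate (Newton) starting at β = 0.43:
  β = 0.430: g = 0.1691, g' = -0.981 → β = 0.602
  β = 0.602: g = 0.0137, g' = -0.850 → β = 0.619
Converged at β = 0.619.
Compositions from xᵢ = zᵢ/(1+β(Kᵢ−1)), yᵢ = Kᵢxᵢ:
  A: x = 0.170, y = 0.623
  B: x = 0.467, y = 0.243
  C: x = 0.364, y = 0.135

x_C = 0.364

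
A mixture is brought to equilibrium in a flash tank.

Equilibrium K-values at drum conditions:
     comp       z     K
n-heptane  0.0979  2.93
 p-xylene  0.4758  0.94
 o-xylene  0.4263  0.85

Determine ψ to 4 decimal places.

Let ψ = V/F and solve Σ zᵢ(Kᵢ−1)/(1+ψ(Kᵢ−1)) = 0.
Feasibility: ΣzᵢKᵢ = 1.0965, Σzᵢ/Kᵢ = 1.0411 — both > 1, two phases present.
Iterate (Newton) starting at ψ = 0.47:
  ψ = 0.4700: g = 0.00090, g' = -0.1132 → ψ = 0.4780
Converged at ψ = 0.4780.

ψ = 0.4780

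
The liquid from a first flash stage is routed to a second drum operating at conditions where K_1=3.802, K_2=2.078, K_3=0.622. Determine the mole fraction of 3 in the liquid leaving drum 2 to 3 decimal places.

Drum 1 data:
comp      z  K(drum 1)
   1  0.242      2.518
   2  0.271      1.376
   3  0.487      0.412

Drum 1:
Rachford–Rice: g(ψ₁) = Σ zᵢ(Kᵢ−1)/(1+ψ₁(Kᵢ−1)) = 0.
Feasibility: ΣzᵢKᵢ = 1.183, Σzᵢ/Kᵢ = 1.475 — both > 1, two phases present.
Iterate (Newton) starting at ψ₁ = 0.5:
  ψ₁ = 0.500: g = -0.1110, g' = -0.545 → ψ₁ = 0.296
  ψ₁ = 0.296: g = -0.0018, g' = -0.543 → ψ₁ = 0.293
Converged at ψ₁ = 0.293.
Drum-1 compositions:
  1: x = 0.167, y = 0.422
  2: x = 0.244, y = 0.336
  3: x = 0.588, y = 0.242
Drum-2 feed = drum-1 liquid: z₂ = (0.1675, 0.2441, 0.5884).
Drum 2:
Newton–Raphson from ψ₂ = 0.45:
  ψ₂ = 0.450: g = 0.1167, g' = -0.508 → ψ₂ = 0.680
  ψ₂ = 0.680: g = 0.0140, g' = -0.403 → ψ₂ = 0.715
Converged at ψ₂ = 0.715.
  1: x = 0.056, y = 0.212
  2: x = 0.138, y = 0.286
  3: x = 0.806, y = 0.502

x_3 (drum 2) = 0.806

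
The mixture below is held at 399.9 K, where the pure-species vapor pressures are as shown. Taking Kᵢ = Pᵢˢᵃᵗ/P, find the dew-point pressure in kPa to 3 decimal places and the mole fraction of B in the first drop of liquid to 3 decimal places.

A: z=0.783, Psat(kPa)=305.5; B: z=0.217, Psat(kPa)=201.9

At the dew point ψ → 1, so Σzᵢ/Kᵢ = 1 with Kᵢ = Pᵢˢᵃᵗ/P ⇒ 1/P = Σzᵢ/Pᵢˢᵃᵗ.
1/P = 0.783/305.5 + 0.217/201.9 = 0.003638 ⇒ P = 274.891 kPa
xᵢ = zᵢP/Pᵢˢᵃᵗ ⇒ x_B = 0.217·274.891/201.9 = 0.295

Pdew = 274.891 kPa, x_B = 0.295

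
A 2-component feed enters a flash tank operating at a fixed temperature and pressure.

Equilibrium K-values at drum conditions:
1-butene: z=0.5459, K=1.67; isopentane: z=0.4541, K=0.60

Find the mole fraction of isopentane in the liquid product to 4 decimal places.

x_isopentane = 0.6262

Rachford–Rice: g(β) = Σ zᵢ(Kᵢ−1)/(1+β(Kᵢ−1)) = 0.
Feasibility: ΣzᵢKᵢ = 1.1841, Σzᵢ/Kᵢ = 1.0837 — both > 1, two phases present.
Newton–Raphson from β = 0.54:
  β = 0.5400: g = 0.03690, g' = -0.2503 → β = 0.6874
  β = 0.6874: g = -0.00010, g' = -0.2531 → β = 0.6870
Converged at β = 0.6870.
Compositions from xᵢ = zᵢ/(1+β(Kᵢ−1)), yᵢ = Kᵢxᵢ:
  1-butene: x = 0.3738, y = 0.6243
  isopentane: x = 0.6262, y = 0.3757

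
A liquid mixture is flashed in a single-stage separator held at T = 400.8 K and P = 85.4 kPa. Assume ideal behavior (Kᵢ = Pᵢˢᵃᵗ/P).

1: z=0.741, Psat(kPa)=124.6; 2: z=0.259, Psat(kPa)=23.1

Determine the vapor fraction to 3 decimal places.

Raoult's law: Kᵢ = Pᵢˢᵃᵗ/P = Pᵢˢᵃᵗ/85.4.
  K_1 = 124.6/85.4 = 1.45902, K_2 = 23.1/85.4 = 0.27049
Rachford–Rice: g(ψ) = Σ zᵢ(Kᵢ−1)/(1+ψ(Kᵢ−1)) = 0.
Feasibility: ΣzᵢKᵢ = 1.151, Σzᵢ/Kᵢ = 1.465 — both > 1, two phases present.
Binary case is linear: z₁(K₁−1)(1+ψ(K₂−1)) + z₂(K₂−1)(1+ψ(K₁−1)) = 0
⇒ ψ = [z₁(K₁−1)+z₂(K₂−1)] / [−(K₁−1)(K₂−1)] = 0.1512/0.3349 = 0.452

ψ = 0.452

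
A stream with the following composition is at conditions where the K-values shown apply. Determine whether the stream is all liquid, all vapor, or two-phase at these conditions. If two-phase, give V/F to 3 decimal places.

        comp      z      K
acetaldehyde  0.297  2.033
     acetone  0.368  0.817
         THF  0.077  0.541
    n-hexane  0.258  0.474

ΣzᵢKᵢ = 1.068; Σzᵢ/Kᵢ = 1.283.
Both exceed 1, so a two-phase solution exists.
Material balance + equilibrium reduce to Σ zᵢ(Kᵢ−1)/(1+ψ(Kᵢ−1)) = 0.
Newton–Raphson from ψ = 0.52:
  ψ = 0.520: g = -0.1081, g' = -0.312 → ψ = 0.174
  ψ = 0.174: g = 0.0027, g' = -0.346 → ψ = 0.182
Converged at ψ = 0.182.

two-phase, V/F = 0.182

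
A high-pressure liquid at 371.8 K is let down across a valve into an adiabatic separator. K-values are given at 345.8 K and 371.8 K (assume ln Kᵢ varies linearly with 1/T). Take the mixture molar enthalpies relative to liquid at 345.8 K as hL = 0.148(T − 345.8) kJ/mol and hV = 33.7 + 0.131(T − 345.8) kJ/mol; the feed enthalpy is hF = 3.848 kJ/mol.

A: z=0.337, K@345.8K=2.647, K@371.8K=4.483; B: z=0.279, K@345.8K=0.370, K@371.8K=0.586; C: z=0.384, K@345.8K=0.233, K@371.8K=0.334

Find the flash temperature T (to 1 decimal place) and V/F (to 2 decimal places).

Adiabatic flash: solve Rachford–Rice at each trial T, then check hF = ψ·hV(T) + (1−ψ)·hL(T).
  T = 345.8 K: K = (2.647, 0.370, 0.233), RR gives ψ = 0.072, H_out = 2.437 kJ/mol
  T = 371.8 K: K = (4.483, 0.586, 0.334), RR gives ψ = 0.403, H_out = 17.255 kJ/mol
  T = 358.8 K: K = (3.478, 0.470, 0.281), RR gives ψ = 0.257, H_out = 10.528 kJ/mol
  T = 352.3 K: K = (3.042, 0.418, 0.256), RR gives ψ = 0.173, H_out = 6.774 kJ/mol
  T = 349.1 K: K = (2.842, 0.394, 0.245), RR gives ψ = 0.126, H_out = 4.733 kJ/mol
  T = 347.5 K: K = (2.746, 0.382, 0.239), RR gives ψ = 0.101, H_out = 3.648 kJ/mol
Linear interpolation between T = 347.5 (H_out = 3.648) and T = 349.1 (H_out = 4.733) on hF = 3.848 gives T ≈ 347.8 K, at which ψ = 0.11.

T = 347.8 K, V/F = 0.11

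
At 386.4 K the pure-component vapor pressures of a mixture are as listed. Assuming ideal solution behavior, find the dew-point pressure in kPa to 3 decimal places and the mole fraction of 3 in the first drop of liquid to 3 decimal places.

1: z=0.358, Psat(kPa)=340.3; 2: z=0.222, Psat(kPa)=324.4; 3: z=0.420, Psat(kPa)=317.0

Pdew = 326.661 kPa, x_3 = 0.433

At the dew point ψ → 1, so Σzᵢ/Kᵢ = 1 with Kᵢ = Pᵢˢᵃᵗ/P ⇒ 1/P = Σzᵢ/Pᵢˢᵃᵗ.
1/P = 0.358/340.3 + 0.222/324.4 + 0.420/317.0 = 0.003061 ⇒ P = 326.661 kPa
xᵢ = zᵢP/Pᵢˢᵃᵗ ⇒ x_3 = 0.420·326.661/317.0 = 0.433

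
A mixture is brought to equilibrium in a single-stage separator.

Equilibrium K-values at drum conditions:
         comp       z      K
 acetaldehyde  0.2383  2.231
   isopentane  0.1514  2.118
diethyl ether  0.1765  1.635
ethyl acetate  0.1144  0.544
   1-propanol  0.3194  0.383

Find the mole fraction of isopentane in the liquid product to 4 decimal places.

x_isopentane = 0.0943

Material balance + equilibrium reduce to Σ zᵢ(Kᵢ−1)/(1+V/F(Kᵢ−1)) = 0.
Check two-phase: ΣzᵢKᵢ = 1.3255 > 1 and Σzᵢ/Kᵢ = 1.3305 > 1, so g(0) = 0.3255 > 0 and g(1) = -0.3305 < 0.
Newton–Raphson from V/F = 0.5:
  V/F = 0.5000: g = 0.02266, g' = -0.5514 → V/F = 0.5411
  V/F = 0.5411: g = -0.00014, g' = -0.5589 → V/F = 0.5408
Converged at V/F = 0.5408.
Compositions from xᵢ = zᵢ/(1+V/F(Kᵢ−1)), yᵢ = Kᵢxᵢ:
  acetaldehyde: x = 0.1431, y = 0.3192
  isopentane: x = 0.0943, y = 0.1998
  diethyl ether: x = 0.1314, y = 0.2148
  ethyl acetate: x = 0.1519, y = 0.0826
  1-propanol: x = 0.4794, y = 0.1836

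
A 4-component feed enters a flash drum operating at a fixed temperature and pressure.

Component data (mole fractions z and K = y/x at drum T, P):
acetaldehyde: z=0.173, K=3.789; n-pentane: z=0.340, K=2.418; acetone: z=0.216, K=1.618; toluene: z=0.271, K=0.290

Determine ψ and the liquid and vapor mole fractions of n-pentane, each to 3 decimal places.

Material balance + equilibrium reduce to Σ zᵢ(Kᵢ−1)/(1+ψ(Kᵢ−1)) = 0.
g(0) = ΣzᵢKᵢ − 1 = 0.906 and g(1) = 1 − Σzᵢ/Kᵢ = -0.254, so a root lies in (0, 1).
Iterate (Newton) starting at ψ = 0.5:
  ψ = 0.500: g = 0.2873, g' = -0.845 → ψ = 0.840
  ψ = 0.840: g = -0.0243, g' = -1.137 → ψ = 0.818
Converged at ψ = 0.818.
Compositions from xᵢ = zᵢ/(1+ψ(Kᵢ−1)), yᵢ = Kᵢxᵢ:
  acetaldehyde: x = 0.053, y = 0.200
  n-pentane: x = 0.157, y = 0.381
  acetone: x = 0.143, y = 0.232
  toluene: x = 0.646, y = 0.187

ψ = 0.818, x_n-pentane = 0.157, y_n-pentane = 0.381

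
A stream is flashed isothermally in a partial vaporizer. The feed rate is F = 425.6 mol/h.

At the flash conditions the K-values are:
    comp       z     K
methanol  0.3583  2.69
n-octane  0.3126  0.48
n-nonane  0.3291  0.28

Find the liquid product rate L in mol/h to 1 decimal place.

L = 343.1 mol/h

Rachford–Rice: g(ψ) = Σ zᵢ(Kᵢ−1)/(1+ψ(Kᵢ−1)) = 0.
Feasibility: ΣzᵢKᵢ = 1.2060, Σzᵢ/Kᵢ = 1.9598 — both > 1, two phases present.
Iterate (Newton) starting at ψ = 0.5:
  ψ = 0.5000: g = -0.26170, g' = -0.8715 → ψ = 0.1997
  ψ = 0.1997: g = -0.00541, g' = -0.9100 → ψ = 0.1938
Converged at ψ = 0.1938.
Then V = ψ·F = 0.1938·425.6 = 82.5 mol/h and L = F − V = 343.1 mol/h.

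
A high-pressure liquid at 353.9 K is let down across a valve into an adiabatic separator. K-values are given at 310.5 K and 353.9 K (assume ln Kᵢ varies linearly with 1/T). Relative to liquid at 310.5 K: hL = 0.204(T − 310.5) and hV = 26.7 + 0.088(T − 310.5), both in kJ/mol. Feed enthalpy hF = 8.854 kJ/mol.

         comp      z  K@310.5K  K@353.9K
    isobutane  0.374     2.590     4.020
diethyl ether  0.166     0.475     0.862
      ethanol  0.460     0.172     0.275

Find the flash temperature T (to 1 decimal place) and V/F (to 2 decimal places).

T = 325.6 K, V/F = 0.23

Adiabatic flash: solve Rachford–Rice at each trial T, then check hF = ψ·hV(T) + (1−ψ)·hL(T).
  T = 310.5 K: K = (2.590, 0.475, 0.172), RR gives ψ = 0.105, H_out = 2.808 kJ/mol
  T = 353.9 K: K = (4.020, 0.862, 0.275), RR gives ψ = 0.415, H_out = 17.844 kJ/mol
  T = 332.2 K: K = (3.273, 0.652, 0.221), RR gives ψ = 0.278, H_out = 11.142 kJ/mol
  T = 321.4 K: K = (2.925, 0.560, 0.196), RR gives ψ = 0.199, H_out = 7.287 kJ/mol
  T = 326.8 K: K = (3.097, 0.605, 0.208), RR gives ψ = 0.240, H_out = 9.272 kJ/mol
  T = 324.1 K: K = (3.010, 0.582, 0.202), RR gives ψ = 0.220, H_out = 8.296 kJ/mol
  T = 325.5 K: K = (3.055, 0.594, 0.205), RR gives ψ = 0.230, H_out = 8.806 kJ/mol
Linear interpolation between T = 325.5 (H_out = 8.806) and T = 326.8 (H_out = 9.272) on hF = 8.854 gives T ≈ 325.6 K, at which ψ = 0.23.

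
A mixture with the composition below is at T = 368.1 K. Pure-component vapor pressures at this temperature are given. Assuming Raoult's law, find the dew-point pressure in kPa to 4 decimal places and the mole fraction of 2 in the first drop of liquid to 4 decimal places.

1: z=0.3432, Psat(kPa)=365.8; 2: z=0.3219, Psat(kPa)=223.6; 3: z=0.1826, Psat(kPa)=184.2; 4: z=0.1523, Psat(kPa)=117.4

At the dew point ψ → 1, so Σzᵢ/Kᵢ = 1 with Kᵢ = Pᵢˢᵃᵗ/P ⇒ 1/P = Σzᵢ/Pᵢˢᵃᵗ.
1/P = 0.3432/365.8 + 0.3219/223.6 + 0.1826/184.2 + 0.1523/117.4 = 0.0046664 ⇒ P = 214.2966 kPa
xᵢ = zᵢP/Pᵢˢᵃᵗ ⇒ x_2 = 0.3219·214.2966/223.6 = 0.3085

Pdew = 214.2966 kPa, x_2 = 0.3085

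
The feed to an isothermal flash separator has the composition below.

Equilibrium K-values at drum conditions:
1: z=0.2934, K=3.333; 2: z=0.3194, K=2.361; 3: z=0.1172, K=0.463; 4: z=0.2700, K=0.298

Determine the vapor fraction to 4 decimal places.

ψ = 0.7091

Let ψ = V/F and solve Σ zᵢ(Kᵢ−1)/(1+ψ(Kᵢ−1)) = 0.
g(0) = ΣzᵢKᵢ − 1 = 0.8667 and g(1) = 1 − Σzᵢ/Kᵢ = -0.3825, so a root lies in (0, 1).
Newton iteration, ψ⁰ = 0.69:
  ψ = 0.6900: g = 0.01888, g' = -0.9776 → ψ = 0.7093
  ψ = 0.7093: g = -0.00017, g' = -0.9958 → ψ = 0.7091
Converged at ψ = 0.7091.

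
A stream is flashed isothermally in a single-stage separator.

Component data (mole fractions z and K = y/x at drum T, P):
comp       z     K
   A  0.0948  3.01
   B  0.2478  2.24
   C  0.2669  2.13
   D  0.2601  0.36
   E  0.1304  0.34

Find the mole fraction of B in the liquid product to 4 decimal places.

x_B = 0.1383

Rachford–Rice: g(ψ) = Σ zᵢ(Kᵢ−1)/(1+ψ(Kᵢ−1)) = 0.
Check two-phase: ΣzᵢKᵢ = 1.5469 > 1 and Σzᵢ/Kᵢ = 1.3735 > 1, so g(0) = 0.5469 > 0 and g(1) = -0.3735 < 0.
Newton iteration, ψ⁰ = 0.5:
  ψ = 0.5000: g = 0.10417, g' = -0.7365 → ψ = 0.6414
  ψ = 0.6414: g = -0.00240, g' = -0.7832 → ψ = 0.6384
Converged at ψ = 0.6384.
Compositions from xᵢ = zᵢ/(1+ψ(Kᵢ−1)), yᵢ = Kᵢxᵢ:
  A: x = 0.0415, y = 0.1250
  B: x = 0.1383, y = 0.3098
  C: x = 0.1551, y = 0.3303
  D: x = 0.4398, y = 0.1583
  E: x = 0.2253, y = 0.0766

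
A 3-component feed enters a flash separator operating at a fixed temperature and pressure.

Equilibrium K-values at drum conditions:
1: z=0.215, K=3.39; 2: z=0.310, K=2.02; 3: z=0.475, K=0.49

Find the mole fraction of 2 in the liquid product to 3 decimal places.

Material balance + equilibrium reduce to Σ zᵢ(Kᵢ−1)/(1+V/F(Kᵢ−1)) = 0.
Check two-phase: ΣzᵢKᵢ = 1.588 > 1 and Σzᵢ/Kᵢ = 1.186 > 1, so g(0) = 0.588 > 0 and g(1) = -0.186 < 0.
Iterate (Newton) starting at V/F = 0.57:
  V/F = 0.570: g = 0.0759, g' = -0.595 → V/F = 0.698
  V/F = 0.698: g = 0.0013, g' = -0.580 → V/F = 0.700
Converged at V/F = 0.700.
Compositions from xᵢ = zᵢ/(1+V/F(Kᵢ−1)), yᵢ = Kᵢxᵢ:
  1: x = 0.080, y = 0.273
  2: x = 0.181, y = 0.365
  3: x = 0.739, y = 0.362

x_2 = 0.181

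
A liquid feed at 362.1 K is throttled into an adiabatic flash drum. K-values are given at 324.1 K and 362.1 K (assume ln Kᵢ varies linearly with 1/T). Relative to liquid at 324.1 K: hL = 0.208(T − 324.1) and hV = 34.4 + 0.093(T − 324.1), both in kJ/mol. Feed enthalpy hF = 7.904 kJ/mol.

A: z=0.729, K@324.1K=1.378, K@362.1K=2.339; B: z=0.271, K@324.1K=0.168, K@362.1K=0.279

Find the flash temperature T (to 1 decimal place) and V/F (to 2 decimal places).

T = 325.6 K, V/F = 0.22

Adiabatic flash: solve Rachford–Rice at each trial T, then check hF = ψ·hV(T) + (1−ψ)·hL(T).
  T = 324.1 K: K = (1.378, 0.168), RR gives ψ = 0.159, H_out = 5.479 kJ/mol
  T = 362.1 K: K = (2.339, 0.279), RR gives ψ = 0.809, H_out = 32.189 kJ/mol
  T = 343.1 K: K = (1.822, 0.220), RR gives ψ = 0.604, H_out = 23.420 kJ/mol
  T = 333.6 K: K = (1.591, 0.193), RR gives ψ = 0.444, H_out = 16.777 kJ/mol
  T = 328.9 K: K = (1.483, 0.180), RR gives ψ = 0.328, H_out = 12.117 kJ/mol
  T = 326.5 K: K = (1.430, 0.174), RR gives ψ = 0.252, H_out = 9.114 kJ/mol
  T = 325.3 K: K = (1.404, 0.171), RR gives ψ = 0.208, H_out = 7.389 kJ/mol
  T = 325.9 K: K = (1.417, 0.173), RR gives ψ = 0.231, H_out = 8.273 kJ/mol
Linear interpolation between T = 325.3 (H_out = 7.389) and T = 325.9 (H_out = 8.273) on hF = 7.904 gives T ≈ 325.6 K, at which ψ = 0.22.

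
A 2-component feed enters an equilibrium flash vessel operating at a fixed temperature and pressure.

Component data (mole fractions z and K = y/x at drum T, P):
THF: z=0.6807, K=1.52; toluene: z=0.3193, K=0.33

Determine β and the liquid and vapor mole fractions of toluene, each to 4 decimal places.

Rachford–Rice: g(β) = Σ zᵢ(Kᵢ−1)/(1+β(Kᵢ−1)) = 0.
g(0) = ΣzᵢKᵢ − 1 = 0.1400 and g(1) = 1 − Σzᵢ/Kᵢ = -0.4154, so a root lies in (0, 1).
Binary case is linear: z₁(K₁−1)(1+β(K₂−1)) + z₂(K₂−1)(1+β(K₁−1)) = 0
⇒ β = [z₁(K₁−1)+z₂(K₂−1)] / [−(K₁−1)(K₂−1)] = 0.14003/0.34840 = 0.4019
Compositions from xᵢ = zᵢ/(1+β(Kᵢ−1)), yᵢ = Kᵢxᵢ:
  THF: x = 0.5630, y = 0.8558
  toluene: x = 0.4370, y = 0.1442

β = 0.4019, x_toluene = 0.4370, y_toluene = 0.1442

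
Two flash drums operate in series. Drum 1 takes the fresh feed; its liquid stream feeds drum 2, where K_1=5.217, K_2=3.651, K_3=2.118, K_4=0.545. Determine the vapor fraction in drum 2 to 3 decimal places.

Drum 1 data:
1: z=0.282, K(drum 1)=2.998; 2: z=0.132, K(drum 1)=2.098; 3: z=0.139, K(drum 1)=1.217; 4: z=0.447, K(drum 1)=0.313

Drum 1:
Let ψ₁ = V/F and solve Σ zᵢ(Kᵢ−1)/(1+ψ₁(Kᵢ−1)) = 0.
Check two-phase: ΣzᵢKᵢ = 1.431 > 1 and Σzᵢ/Kᵢ = 1.699 > 1, so g(0) = 0.431 > 0 and g(1) = -0.699 < 0.
Newton–Raphson from ψ₁ = 0.5:
  ψ₁ = 0.500: g = -0.0651, g' = -0.843 → ψ₁ = 0.423
  ψ₁ = 0.423: g = -0.0007, g' = -0.830 → ψ₁ = 0.422
Converged at ψ₁ = 0.422.
Drum-1 compositions:
  1: x = 0.153, y = 0.459
  2: x = 0.090, y = 0.189
  3: x = 0.127, y = 0.155
  4: x = 0.629, y = 0.197
Drum-2 feed = drum-1 liquid: z₂ = (0.1530, 0.0902, 0.1273, 0.6294).
Drum 2:
Material balance + equilibrium reduce to Σ zᵢ(Kᵢ−1)/(1+ψ₂(Kᵢ−1)) = 0.
Feasibility: ΣzᵢKᵢ = 1.740, Σzᵢ/Kᵢ = 1.269 — both > 1, two phases present.
Newton–Raphson from ψ₂ = 0.38:
  ψ₂ = 0.380: g = 0.1207, g' = -0.828 → ψ₂ = 0.526
  ψ₂ = 0.526: g = 0.0137, g' = -0.662 → ψ₂ = 0.546
  ψ₂ = 0.546: g = 0.0002, g' = -0.647 → ψ₂ = 0.547
Converged at ψ₂ = 0.547.
  1: x = 0.046, y = 0.242
  2: x = 0.037, y = 0.134
  3: x = 0.079, y = 0.167
  4: x = 0.838, y = 0.457

V/F (drum 2) = 0.547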